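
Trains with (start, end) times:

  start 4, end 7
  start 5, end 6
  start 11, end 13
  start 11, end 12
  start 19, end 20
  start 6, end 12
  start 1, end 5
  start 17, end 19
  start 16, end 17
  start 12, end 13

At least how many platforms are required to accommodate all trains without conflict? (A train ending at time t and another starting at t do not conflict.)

starts: [1, 4, 5, 6, 11, 11, 12, 16, 17, 19]
ends:   [5, 6, 7, 12, 12, 13, 13, 17, 19, 20]
s1→1 s4→2 e5→1 s5→2 e6→1 s6→2 e7→1 s11→2 s11→3  — peak 3.

3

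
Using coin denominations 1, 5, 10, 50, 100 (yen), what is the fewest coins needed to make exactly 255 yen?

Greedy: take as many of the largest coin as possible, then repeat with the remainder.
255 = 2×100 + 1×50 + 1×5
Total coins = 2 + 1 + 1 = 4

4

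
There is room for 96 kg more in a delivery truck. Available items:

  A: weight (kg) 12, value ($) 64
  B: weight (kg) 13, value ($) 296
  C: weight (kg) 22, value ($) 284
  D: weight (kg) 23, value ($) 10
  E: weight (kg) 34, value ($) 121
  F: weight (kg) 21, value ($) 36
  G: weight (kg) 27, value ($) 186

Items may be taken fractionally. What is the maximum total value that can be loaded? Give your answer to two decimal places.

Greedy by value/weight ratio, highest first.
Order: B (296/13=22.77) > C (284/22=12.91) > G (186/27=6.89) > A (64/12=5.33) > E (121/34=3.56) > F (36/21=1.71) > D (10/23=0.43)
Fill: take B (13 @ 296) → take C (22 @ 284) → take G (27 @ 186) → take A (12 @ 64) → take 22/34 of E → 78.29; 96/96 used.
Total value = 908.29

908.29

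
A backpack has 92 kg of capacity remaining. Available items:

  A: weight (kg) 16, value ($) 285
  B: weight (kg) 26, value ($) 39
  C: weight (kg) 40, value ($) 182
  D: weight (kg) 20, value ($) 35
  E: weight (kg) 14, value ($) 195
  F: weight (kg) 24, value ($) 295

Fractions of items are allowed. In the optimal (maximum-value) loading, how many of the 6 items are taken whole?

3

Ratios (sorted): A 17.81, E 13.93, F 12.29, C 4.55, D 1.75, B 1.50
take A (16 @ 285); take E (14 @ 195); take F (24 @ 295); take 38/40 of C → 172.90. Capacity used 92/92.
3 item(s) taken whole; one partial (take 38/40 of C).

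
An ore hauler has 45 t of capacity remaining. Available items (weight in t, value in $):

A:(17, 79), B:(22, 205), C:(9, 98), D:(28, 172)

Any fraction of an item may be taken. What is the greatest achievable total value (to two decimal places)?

Sort by value per unit weight and fill in that order.
Ratios (sorted): C 10.89, B 9.32, D 6.14, A 4.65
take C (9 @ 98); take B (22 @ 205); take 14/28 of D → 86.00. Capacity used 45/45.
Total value = 389.00

389.00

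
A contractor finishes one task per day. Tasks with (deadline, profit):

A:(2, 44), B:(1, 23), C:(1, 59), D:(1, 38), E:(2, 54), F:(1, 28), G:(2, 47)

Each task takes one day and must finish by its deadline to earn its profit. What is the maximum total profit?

113

Sort by profit descending; place each in the latest free slot ≤ its deadline.
By profit: C(d1,59), E(d2,54), G(d2,47), A(d2,44), D(d1,38), F(d1,28), B(d1,23)
C→slot 1; E→slot 2; G skipped; A skipped; D skipped; F skipped; B skipped.
Profit = 59 + 54 = 113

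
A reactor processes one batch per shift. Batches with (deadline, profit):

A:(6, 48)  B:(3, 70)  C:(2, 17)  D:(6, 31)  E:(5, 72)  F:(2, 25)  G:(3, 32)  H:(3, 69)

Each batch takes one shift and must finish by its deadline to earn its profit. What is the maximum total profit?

322

Sort by profit descending; place each in the latest free slot ≤ its deadline.
By profit: E(d5,72), B(d3,70), H(d3,69), A(d6,48), G(d3,32), D(d6,31), F(d2,25), C(d2,17)
E→slot 5; B→slot 3; H→slot 2; A→slot 6; G→slot 1; D→slot 4; F skipped; C skipped.
Profit = 32 + 69 + 70 + 31 + 72 + 48 = 322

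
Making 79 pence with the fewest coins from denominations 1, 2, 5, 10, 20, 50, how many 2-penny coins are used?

Use the largest denomination that fits, subtract, and repeat.
79 = 1×50 + 1×20 + 1×5 + 2×2
Count of 2: 2

2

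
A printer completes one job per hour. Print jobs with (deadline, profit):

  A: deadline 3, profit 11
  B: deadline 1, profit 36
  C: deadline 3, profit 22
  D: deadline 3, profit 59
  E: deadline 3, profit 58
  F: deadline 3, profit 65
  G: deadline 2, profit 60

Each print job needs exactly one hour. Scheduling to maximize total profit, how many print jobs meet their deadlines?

3

Profit order: F=65 G=60 D=59 E=58 B=36 C=22 A=11
Assign: F→slot 3, G→slot 2, D→slot 1, E skipped, B skipped, C skipped, A skipped.
Slots: [1:D] [2:G] [3:F]
3 of 7 scheduled.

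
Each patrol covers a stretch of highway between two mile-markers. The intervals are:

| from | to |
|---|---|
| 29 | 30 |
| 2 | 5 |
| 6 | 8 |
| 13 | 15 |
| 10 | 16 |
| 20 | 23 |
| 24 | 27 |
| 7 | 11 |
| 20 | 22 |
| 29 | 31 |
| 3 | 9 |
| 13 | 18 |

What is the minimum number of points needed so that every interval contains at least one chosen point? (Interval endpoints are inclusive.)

6

Sorted: [2,5] [6,8] [3,9] [7,11] [13,15] [10,16] [13,18] [20,22] [20,23] [24,27] [29,30] [29,31]
{[2,5]} hit by 5; {[6,8],[3,9],[7,11]} hit by 8; {[13,15],[10,16],[13,18]} hit by 15; {[20,22],[20,23]} hit by 22; {[24,27]} hit by 27; {[29,30],[29,31]} hit by 30.
Points: 5, 8, 15, 22, 27, 30 (6 total).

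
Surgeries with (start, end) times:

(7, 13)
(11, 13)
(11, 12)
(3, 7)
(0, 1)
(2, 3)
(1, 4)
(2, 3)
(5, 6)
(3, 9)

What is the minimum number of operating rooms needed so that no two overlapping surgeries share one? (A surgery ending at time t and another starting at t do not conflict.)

Count concurrent intervals with a sweep; the peak is the room count.
starts: [0, 1, 2, 2, 3, 3, 5, 7, 11, 11]
ends:   [1, 3, 3, 4, 6, 7, 9, 12, 13, 13]
s0→1 e1→0 s1→1 s2→2 s2→3  — peak 3.

3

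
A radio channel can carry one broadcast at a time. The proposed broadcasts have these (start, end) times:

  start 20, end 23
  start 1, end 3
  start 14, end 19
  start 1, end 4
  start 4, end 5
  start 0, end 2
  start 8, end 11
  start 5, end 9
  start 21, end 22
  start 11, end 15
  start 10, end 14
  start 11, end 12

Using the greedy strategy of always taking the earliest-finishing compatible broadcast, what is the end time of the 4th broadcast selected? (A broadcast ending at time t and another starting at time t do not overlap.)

12

Order by finish time; keep every interval that doesn't clash with the previous kept one.
By end time: (0,2), (1,3), (1,4), (4,5), (5,9), (8,11), (11,12), (10,14), (11,15), (14,19), (21,22), (20,23).
Pick (0,2); next start ≥ 2 → (4,5); next start ≥ 5 → (5,9); next start ≥ 9 → (11,12); next start ≥ 12 → (14,19); next start ≥ 19 → (21,22).
Selected: (0,2) (4,5) (5,9) (11,12) (14,19) (21,22)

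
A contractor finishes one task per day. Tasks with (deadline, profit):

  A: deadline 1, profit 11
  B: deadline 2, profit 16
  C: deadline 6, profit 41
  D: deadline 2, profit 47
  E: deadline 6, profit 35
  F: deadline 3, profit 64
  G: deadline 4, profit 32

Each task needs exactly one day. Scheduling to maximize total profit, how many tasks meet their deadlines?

Take jobs in profit order; each goes to the latest open slot no later than its deadline.
By profit: F(d3,64), D(d2,47), C(d6,41), E(d6,35), G(d4,32), B(d2,16), A(d1,11)
F→slot 3; D→slot 2; C→slot 6; E→slot 5; G→slot 4; B→slot 1; A skipped.
6 of 7 scheduled.

6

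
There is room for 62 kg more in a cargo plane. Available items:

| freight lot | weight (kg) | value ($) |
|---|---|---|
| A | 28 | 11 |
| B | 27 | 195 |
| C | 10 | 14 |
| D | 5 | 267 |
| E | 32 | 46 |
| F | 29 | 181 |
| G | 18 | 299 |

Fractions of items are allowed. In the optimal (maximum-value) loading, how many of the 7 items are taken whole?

Order: D (267/5=53.40) > G (299/18=16.61) > B (195/27=7.22) > F (181/29=6.24) > E (46/32=1.44) > C (14/10=1.40) > A (11/28=0.39)
Fill: take D (5 @ 267) → take G (18 @ 299) → take B (27 @ 195) → take 12/29 of F → 74.90; 62/62 used.
3 item(s) taken whole; one partial (take 12/29 of F).

3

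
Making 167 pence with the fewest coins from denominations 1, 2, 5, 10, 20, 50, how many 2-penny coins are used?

Greedy: take as many of the largest coin as possible, then repeat with the remainder.
167 − 3×50→17 − 1×10→7 − 1×5→2 − 1×2→0
Count of 2: 1

1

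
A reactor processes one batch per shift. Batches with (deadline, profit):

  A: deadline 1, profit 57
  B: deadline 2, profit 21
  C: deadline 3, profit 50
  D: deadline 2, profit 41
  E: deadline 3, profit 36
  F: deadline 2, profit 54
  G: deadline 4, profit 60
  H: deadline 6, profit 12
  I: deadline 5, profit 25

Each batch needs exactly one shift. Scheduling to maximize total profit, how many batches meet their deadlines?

6

Take jobs in profit order; each goes to the latest open slot no later than its deadline.
By profit: G(d4,60), A(d1,57), F(d2,54), C(d3,50), D(d2,41), E(d3,36), I(d5,25), B(d2,21), H(d6,12)
G→slot 4; A→slot 1; F→slot 2; C→slot 3; D skipped; E skipped; I→slot 5; B skipped; H→slot 6.
6 of 9 scheduled.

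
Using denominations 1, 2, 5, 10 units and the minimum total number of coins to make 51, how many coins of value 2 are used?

0

Use the largest denomination that fits, subtract, and repeat.
51 = 5×10 + 1×1
Count of 2: 0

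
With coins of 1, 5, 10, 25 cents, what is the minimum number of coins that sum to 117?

8

Use the largest denomination that fits, subtract, and repeat.
117 = 4×25 + 1×10 + 1×5 + 2×1
Total coins = 4 + 1 + 1 + 2 = 8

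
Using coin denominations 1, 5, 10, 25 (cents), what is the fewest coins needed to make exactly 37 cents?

4

Use the largest denomination that fits, subtract, and repeat.
37 = 1×25 + 1×10 + 2×1
Total coins = 1 + 1 + 2 = 4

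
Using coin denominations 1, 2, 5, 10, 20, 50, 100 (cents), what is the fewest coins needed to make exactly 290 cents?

Greedy: take as many of the largest coin as possible, then repeat with the remainder.
290 = 2×100 + 1×50 + 2×20
Total coins = 2 + 1 + 2 = 5

5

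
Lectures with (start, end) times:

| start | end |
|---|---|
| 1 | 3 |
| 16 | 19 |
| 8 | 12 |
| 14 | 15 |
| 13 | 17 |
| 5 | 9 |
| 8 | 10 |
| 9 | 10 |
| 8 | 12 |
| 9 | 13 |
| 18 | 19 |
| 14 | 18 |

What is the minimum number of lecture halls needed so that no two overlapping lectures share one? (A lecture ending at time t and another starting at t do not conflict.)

The answer is the maximum number of intervals overlapping at any instant.
starts: [1, 5, 8, 8, 8, 9, 9, 13, 14, 14, 16, 18]
ends:   [3, 9, 10, 10, 12, 12, 13, 15, 17, 18, 19, 19]
s1→1 e3→0 s5→1 s8→2 s8→3 s8→4 e9→3 s9→4 s9→5  — peak 5.

5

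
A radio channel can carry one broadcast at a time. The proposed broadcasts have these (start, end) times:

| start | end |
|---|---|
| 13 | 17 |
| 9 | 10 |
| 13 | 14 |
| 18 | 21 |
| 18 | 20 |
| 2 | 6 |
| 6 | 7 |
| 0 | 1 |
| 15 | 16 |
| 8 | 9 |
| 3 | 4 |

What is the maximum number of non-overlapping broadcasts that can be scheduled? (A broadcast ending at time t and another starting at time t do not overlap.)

Sorted by end: (0,1)  (3,4)  (2,6)  (6,7)  (8,9)  (9,10)  (13,14)  (15,16)  (13,17)  (18,20)  (18,21)
take (0,1); take (3,4); take (6,7); take (8,9); take (9,10); take (13,14); take (15,16); skip (13,17); take (18,20); skip (18,21).
Selected 8 broadcasts.

8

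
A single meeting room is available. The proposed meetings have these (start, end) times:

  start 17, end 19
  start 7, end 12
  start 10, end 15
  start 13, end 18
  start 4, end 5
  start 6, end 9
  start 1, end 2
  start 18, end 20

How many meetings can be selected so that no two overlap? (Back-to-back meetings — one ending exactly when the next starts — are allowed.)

Order by finish time; keep every interval that doesn't clash with the previous kept one.
By end time: (1,2), (4,5), (6,9), (7,12), (10,15), (13,18), (17,19), (18,20).
Pick (1,2); next start ≥ 2 → (4,5); next start ≥ 5 → (6,9); next start ≥ 9 → (10,15); next start ≥ 15 → (17,19).
Selected 5 meetings.

5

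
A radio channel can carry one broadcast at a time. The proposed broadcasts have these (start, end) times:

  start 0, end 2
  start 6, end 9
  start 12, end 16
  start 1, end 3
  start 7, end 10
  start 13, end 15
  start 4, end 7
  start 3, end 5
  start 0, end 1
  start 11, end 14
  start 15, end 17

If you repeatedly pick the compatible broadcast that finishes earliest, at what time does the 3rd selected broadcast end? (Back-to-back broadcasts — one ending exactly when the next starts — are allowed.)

5

Order by finish time; keep every interval that doesn't clash with the previous kept one.
By end time: (0,1), (0,2), (1,3), (3,5), (4,7), (6,9), (7,10), (11,14), (13,15), (12,16), (15,17).
Pick (0,1); next start ≥ 1 → (1,3); next start ≥ 3 → (3,5); next start ≥ 5 → (6,9); next start ≥ 9 → (11,14); next start ≥ 14 → (15,17).
Selected: (0,1) (1,3) (3,5) (6,9) (11,14) (15,17)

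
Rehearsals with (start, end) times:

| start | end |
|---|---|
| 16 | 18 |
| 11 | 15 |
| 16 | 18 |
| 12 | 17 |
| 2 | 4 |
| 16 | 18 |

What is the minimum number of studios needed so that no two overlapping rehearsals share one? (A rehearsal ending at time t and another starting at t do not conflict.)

starts: [2, 11, 12, 16, 16, 16]
ends:   [4, 15, 17, 18, 18, 18]
s2→1 e4→0 s11→1 s12→2 e15→1 s16→2 s16→3 s16→4  — peak 4.

4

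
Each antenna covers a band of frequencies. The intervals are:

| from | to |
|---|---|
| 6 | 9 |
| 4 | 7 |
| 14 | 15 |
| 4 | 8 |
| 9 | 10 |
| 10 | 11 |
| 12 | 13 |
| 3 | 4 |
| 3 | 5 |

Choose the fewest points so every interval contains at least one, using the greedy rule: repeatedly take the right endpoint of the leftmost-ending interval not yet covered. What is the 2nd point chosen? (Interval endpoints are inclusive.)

Sorted: [3,4] [3,5] [4,7] [4,8] [6,9] [9,10] [10,11] [12,13] [14,15]
{[3,4],[3,5],[4,7],[4,8]} hit by 4; {[6,9],[9,10]} hit by 9; {[10,11]} hit by 11; {[12,13]} hit by 13; {[14,15]} hit by 15.
Points: 4, 9, 11, 13, 15 (5 total).

9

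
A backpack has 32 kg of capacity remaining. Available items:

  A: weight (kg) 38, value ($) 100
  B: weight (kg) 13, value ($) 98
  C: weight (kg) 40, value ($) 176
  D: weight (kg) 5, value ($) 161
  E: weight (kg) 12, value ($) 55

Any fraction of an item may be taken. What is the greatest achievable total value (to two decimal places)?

322.80

Order: D (161/5=32.20) > B (98/13=7.54) > E (55/12=4.58) > C (176/40=4.40) > A (100/38=2.63)
Fill: take D (5 @ 161) → take B (13 @ 98) → take E (12 @ 55) → take 2/40 of C → 8.80; 32/32 used.
Total value = 322.80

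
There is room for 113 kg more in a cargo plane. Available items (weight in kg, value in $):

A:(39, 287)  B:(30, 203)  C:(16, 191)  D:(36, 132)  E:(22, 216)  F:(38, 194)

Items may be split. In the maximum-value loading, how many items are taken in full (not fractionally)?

4

Ratios (sorted): C 11.94, E 9.82, A 7.36, B 6.77, F 5.11, D 3.67
take C (16 @ 191); take E (22 @ 216); take A (39 @ 287); take B (30 @ 203); take 6/38 of F → 30.63. Capacity used 113/113.
4 item(s) taken whole; one partial (take 6/38 of F).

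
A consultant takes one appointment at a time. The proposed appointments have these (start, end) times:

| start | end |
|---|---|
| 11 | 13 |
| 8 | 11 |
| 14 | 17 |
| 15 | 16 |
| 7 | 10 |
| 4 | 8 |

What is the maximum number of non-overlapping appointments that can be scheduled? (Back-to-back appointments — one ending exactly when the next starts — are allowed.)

By end time: (4,8), (7,10), (8,11), (11,13), (15,16), (14,17).
Pick (4,8); next start ≥ 8 → (8,11); next start ≥ 11 → (11,13); next start ≥ 13 → (15,16).
Selected 4 appointments.

4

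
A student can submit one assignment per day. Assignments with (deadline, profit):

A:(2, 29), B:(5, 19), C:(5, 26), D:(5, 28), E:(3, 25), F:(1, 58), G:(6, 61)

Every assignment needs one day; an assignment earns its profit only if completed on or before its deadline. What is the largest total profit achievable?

227

Profit order: G=61 F=58 A=29 D=28 C=26 E=25 B=19
Assign: G→slot 6, F→slot 1, A→slot 2, D→slot 5, C→slot 4, E→slot 3, B skipped.
Slots: [1:F] [2:A] [3:E] [4:C] [5:D] [6:G]
Profit = 58 + 29 + 25 + 26 + 28 + 61 = 227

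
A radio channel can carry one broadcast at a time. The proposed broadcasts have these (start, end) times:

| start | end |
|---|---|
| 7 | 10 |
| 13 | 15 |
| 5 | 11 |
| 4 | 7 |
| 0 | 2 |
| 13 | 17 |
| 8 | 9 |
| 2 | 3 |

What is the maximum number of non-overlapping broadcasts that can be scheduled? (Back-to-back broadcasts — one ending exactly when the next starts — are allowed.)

5

Order by finish time; keep every interval that doesn't clash with the previous kept one.
Sorted by end: (0,2)  (2,3)  (4,7)  (8,9)  (7,10)  (5,11)  (13,15)  (13,17)
take (0,2); take (2,3); take (4,7); take (8,9); skip (7,10); take (13,15); skip (13,17).
Selected 5 broadcasts.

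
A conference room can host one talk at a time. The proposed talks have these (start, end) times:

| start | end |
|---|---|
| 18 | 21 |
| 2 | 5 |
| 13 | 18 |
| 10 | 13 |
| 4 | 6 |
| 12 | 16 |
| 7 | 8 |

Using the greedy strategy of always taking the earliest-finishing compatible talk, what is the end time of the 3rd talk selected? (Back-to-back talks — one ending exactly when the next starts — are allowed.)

13

By end time: (2,5), (4,6), (7,8), (10,13), (12,16), (13,18), (18,21).
Pick (2,5); next start ≥ 5 → (7,8); next start ≥ 8 → (10,13); next start ≥ 13 → (13,18); next start ≥ 18 → (18,21).
Selected: (2,5) (7,8) (10,13) (13,18) (18,21)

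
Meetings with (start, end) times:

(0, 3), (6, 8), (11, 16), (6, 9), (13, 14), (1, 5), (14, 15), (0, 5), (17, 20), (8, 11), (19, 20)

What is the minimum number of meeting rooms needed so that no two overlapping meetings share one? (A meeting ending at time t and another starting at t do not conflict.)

3

Count concurrent intervals with a sweep; the peak is the room count.
Events (time:±→running): 0:+→1 0:+→2 1:+→3 … peak 3.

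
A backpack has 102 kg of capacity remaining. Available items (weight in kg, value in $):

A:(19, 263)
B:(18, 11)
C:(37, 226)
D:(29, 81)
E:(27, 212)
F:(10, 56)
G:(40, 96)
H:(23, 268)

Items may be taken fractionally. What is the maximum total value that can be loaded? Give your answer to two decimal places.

Greedy by value/weight ratio, highest first.
Ratios (sorted): A 13.84, H 11.65, E 7.85, C 6.11, F 5.60, D 2.79, G 2.40, B 0.61
take A (19 @ 263); take H (23 @ 268); take E (27 @ 212); take 33/37 of C → 201.57. Capacity used 102/102.
Total value = 944.57

944.57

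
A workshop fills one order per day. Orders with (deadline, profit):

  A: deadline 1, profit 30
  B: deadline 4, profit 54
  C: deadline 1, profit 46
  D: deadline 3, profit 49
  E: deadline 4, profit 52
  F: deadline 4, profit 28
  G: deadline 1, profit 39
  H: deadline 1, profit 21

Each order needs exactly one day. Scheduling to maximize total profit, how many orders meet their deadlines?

Profit order: B=54 E=52 D=49 C=46 G=39 A=30 F=28 H=21
Assign: B→slot 4, E→slot 3, D→slot 2, C→slot 1, G skipped, A skipped, F skipped, H skipped.
Slots: [1:C] [2:D] [3:E] [4:B]
4 of 8 scheduled.

4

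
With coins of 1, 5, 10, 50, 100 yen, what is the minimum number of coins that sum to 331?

Greedy: take as many of the largest coin as possible, then repeat with the remainder.
331 − 3×100→31 − 3×10→1 − 1×1→0
Total coins = 3 + 3 + 1 = 7

7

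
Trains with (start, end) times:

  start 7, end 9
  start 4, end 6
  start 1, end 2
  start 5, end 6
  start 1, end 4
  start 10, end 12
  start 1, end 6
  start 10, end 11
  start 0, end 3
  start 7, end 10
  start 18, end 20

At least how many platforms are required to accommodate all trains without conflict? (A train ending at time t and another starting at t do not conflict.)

4

Events (time:±→running): 0:+→1 1:+→2 1:+→3 1:+→4 … peak 4.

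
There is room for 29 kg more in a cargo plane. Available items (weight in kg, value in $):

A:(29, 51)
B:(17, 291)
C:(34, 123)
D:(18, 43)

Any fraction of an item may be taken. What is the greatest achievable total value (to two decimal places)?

334.41

Greedy by value/weight ratio, highest first.
Ratios (sorted): B 17.12, C 3.62, D 2.39, A 1.76
take B (17 @ 291); take 12/34 of C → 43.41. Capacity used 29/29.
Total value = 334.41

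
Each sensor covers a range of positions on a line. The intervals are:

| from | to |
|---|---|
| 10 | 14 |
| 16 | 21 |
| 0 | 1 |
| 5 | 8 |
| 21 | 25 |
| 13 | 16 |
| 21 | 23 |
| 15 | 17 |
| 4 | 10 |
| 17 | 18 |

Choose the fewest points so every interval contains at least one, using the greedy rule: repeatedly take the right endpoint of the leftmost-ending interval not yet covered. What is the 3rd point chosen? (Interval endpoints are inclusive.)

14

Process intervals by earliest right end; each time one isn't hit yet, stab at its right endpoint.
By right end: [0,1]  [5,8]  [4,10]  [10,14]  [13,16]  [15,17]  [17,18]  [16,21]  [21,23]  [21,25]
[0,1] uncovered → point at 1; [5,8] uncovered → point at 8; [10,14] uncovered → point at 14; [15,17] uncovered → point at 17; [21,23] uncovered → point at 23.
Points: 1, 8, 14, 17, 23 (5 total).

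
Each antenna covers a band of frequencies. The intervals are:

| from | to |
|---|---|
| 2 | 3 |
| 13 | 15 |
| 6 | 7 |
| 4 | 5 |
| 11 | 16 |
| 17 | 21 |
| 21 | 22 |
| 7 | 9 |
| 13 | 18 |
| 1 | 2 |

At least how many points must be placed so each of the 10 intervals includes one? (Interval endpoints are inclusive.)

5

By right end: [1,2]  [2,3]  [4,5]  [6,7]  [7,9]  [13,15]  [11,16]  [13,18]  [17,21]  [21,22]
[1,2] uncovered → point at 2; [4,5] uncovered → point at 5; [6,7] uncovered → point at 7; [13,15] uncovered → point at 15; [17,21] uncovered → point at 21.
Points: 2, 5, 7, 15, 21 (5 total).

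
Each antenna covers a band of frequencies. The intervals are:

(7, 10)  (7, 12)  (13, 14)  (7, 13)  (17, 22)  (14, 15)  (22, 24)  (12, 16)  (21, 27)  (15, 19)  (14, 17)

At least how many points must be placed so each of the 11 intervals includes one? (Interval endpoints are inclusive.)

Sort by right endpoint; whenever an interval is uncovered, place a point at its right end.
By right end: [7,10]  [7,12]  [7,13]  [13,14]  [14,15]  [12,16]  [14,17]  [15,19]  [17,22]  [22,24]  [21,27]
[7,10] uncovered → point at 10; [13,14] uncovered → point at 14; [15,19] uncovered → point at 19; [22,24] uncovered → point at 24.
Points: 10, 14, 19, 24 (4 total).

4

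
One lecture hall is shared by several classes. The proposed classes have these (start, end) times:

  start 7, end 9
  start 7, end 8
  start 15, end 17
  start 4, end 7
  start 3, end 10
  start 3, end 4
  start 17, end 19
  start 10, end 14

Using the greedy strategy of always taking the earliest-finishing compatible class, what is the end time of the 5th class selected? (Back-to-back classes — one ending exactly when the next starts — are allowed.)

17

Order by finish time; keep every interval that doesn't clash with the previous kept one.
By end time: (3,4), (4,7), (7,8), (7,9), (3,10), (10,14), (15,17), (17,19).
Pick (3,4); next start ≥ 4 → (4,7); next start ≥ 7 → (7,8); next start ≥ 8 → (10,14); next start ≥ 14 → (15,17); next start ≥ 17 → (17,19).
Selected: (3,4) (4,7) (7,8) (10,14) (15,17) (17,19)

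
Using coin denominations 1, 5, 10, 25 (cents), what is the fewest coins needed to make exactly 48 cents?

Greedy: take as many of the largest coin as possible, then repeat with the remainder.
48 = 1×25 + 2×10 + 3×1
Total coins = 1 + 2 + 3 = 6

6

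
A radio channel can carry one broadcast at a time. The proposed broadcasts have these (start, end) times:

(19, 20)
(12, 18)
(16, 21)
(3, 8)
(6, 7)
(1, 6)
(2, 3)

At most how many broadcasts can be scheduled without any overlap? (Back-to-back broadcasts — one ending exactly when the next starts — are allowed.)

4

Order by finish time; keep every interval that doesn't clash with the previous kept one.
By end time: (2,3), (1,6), (6,7), (3,8), (12,18), (19,20), (16,21).
Pick (2,3); next start ≥ 3 → (6,7); next start ≥ 7 → (12,18); next start ≥ 18 → (19,20).
Selected 4 broadcasts.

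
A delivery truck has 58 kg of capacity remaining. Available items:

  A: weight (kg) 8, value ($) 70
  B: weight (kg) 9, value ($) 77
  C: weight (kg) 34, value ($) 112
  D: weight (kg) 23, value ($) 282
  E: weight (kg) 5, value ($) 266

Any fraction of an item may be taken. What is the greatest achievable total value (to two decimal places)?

737.82

Sort by value per unit weight and fill in that order.
Ratios (sorted): E 53.20, D 12.26, A 8.75, B 8.56, C 3.29
take E (5 @ 266); take D (23 @ 282); take A (8 @ 70); take B (9 @ 77); take 13/34 of C → 42.82. Capacity used 58/58.
Total value = 737.82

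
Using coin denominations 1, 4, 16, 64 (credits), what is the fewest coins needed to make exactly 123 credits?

9

123 = 1×64 + 3×16 + 2×4 + 3×1
Total coins = 1 + 3 + 2 + 3 = 9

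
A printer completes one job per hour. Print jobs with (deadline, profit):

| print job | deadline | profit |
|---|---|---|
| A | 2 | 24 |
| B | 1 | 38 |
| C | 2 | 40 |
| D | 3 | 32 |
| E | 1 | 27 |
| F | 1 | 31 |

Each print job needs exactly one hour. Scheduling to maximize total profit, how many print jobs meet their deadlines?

By profit: C(d2,40), B(d1,38), D(d3,32), F(d1,31), E(d1,27), A(d2,24)
C→slot 2; B→slot 1; D→slot 3; F skipped; E skipped; A skipped.
3 of 6 scheduled.

3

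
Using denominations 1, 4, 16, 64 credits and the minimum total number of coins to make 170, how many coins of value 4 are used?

2

Use the largest denomination that fits, subtract, and repeat.
170 − 2×64→42 − 2×16→10 − 2×4→2 − 2×1→0
Count of 4: 2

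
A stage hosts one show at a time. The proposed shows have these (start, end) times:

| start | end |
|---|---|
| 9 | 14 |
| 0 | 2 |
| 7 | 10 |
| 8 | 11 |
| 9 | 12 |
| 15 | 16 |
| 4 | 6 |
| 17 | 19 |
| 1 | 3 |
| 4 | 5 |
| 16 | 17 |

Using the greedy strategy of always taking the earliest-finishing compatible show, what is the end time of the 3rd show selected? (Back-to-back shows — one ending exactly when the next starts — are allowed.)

10

By end time: (0,2), (1,3), (4,5), (4,6), (7,10), (8,11), (9,12), (9,14), (15,16), (16,17), (17,19).
Pick (0,2); next start ≥ 2 → (4,5); next start ≥ 5 → (7,10); next start ≥ 10 → (15,16); next start ≥ 16 → (16,17); next start ≥ 17 → (17,19).
Selected: (0,2) (4,5) (7,10) (15,16) (16,17) (17,19)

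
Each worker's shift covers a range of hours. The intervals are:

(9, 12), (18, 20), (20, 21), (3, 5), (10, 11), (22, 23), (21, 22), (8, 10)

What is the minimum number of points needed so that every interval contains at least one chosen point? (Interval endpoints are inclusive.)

Sorted: [3,5] [8,10] [10,11] [9,12] [18,20] [20,21] [21,22] [22,23]
{[3,5]} hit by 5; {[8,10],[10,11],[9,12]} hit by 10; {[18,20],[20,21]} hit by 20; {[21,22],[22,23]} hit by 22.
Points: 5, 10, 20, 22 (4 total).

4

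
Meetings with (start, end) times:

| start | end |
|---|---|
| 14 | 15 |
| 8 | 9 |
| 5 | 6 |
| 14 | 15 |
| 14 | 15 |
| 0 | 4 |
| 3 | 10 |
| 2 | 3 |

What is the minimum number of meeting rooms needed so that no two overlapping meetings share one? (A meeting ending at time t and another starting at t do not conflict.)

Count concurrent intervals with a sweep; the peak is the room count.
Events (time:±→running): 0:+→1 2:+→2 3:-→1 3:+→2 4:-→1 5:+→2 6:-→1 8:+→2 9:-→1 10:-→0 14:+→1 14:+→2 14:+→3 … peak 3.

3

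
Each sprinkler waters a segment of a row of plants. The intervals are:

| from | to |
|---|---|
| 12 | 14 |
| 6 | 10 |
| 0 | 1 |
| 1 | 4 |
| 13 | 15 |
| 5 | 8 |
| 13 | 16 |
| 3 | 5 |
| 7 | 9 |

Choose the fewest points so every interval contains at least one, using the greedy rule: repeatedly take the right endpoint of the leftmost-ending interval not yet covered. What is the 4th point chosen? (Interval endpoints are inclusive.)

Sort by right endpoint; whenever an interval is uncovered, place a point at its right end.
Sorted: [0,1] [1,4] [3,5] [5,8] [7,9] [6,10] [12,14] [13,15] [13,16]
{[0,1],[1,4]} hit by 1; {[3,5],[5,8]} hit by 5; {[7,9],[6,10]} hit by 9; {[12,14],[13,15],[13,16]} hit by 14.
Points: 1, 5, 9, 14 (4 total).

14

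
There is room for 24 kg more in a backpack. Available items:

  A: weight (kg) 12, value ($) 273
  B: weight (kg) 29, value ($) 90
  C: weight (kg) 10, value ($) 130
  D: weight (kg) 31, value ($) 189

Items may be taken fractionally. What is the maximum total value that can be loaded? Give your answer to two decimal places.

Order: A (273/12=22.75) > C (130/10=13.00) > D (189/31=6.10) > B (90/29=3.10)
Fill: take A (12 @ 273) → take C (10 @ 130) → take 2/31 of D → 12.19; 24/24 used.
Total value = 415.19

415.19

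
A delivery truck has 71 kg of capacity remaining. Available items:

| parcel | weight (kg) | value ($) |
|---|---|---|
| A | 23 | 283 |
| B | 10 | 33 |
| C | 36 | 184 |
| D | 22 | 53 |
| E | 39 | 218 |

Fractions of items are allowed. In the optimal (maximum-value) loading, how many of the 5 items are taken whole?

2

Greedy by value/weight ratio, highest first.
Ratios (sorted): A 12.30, E 5.59, C 5.11, B 3.30, D 2.41
take A (23 @ 283); take E (39 @ 218); take 9/36 of C → 46.00. Capacity used 71/71.
2 item(s) taken whole; one partial (take 9/36 of C).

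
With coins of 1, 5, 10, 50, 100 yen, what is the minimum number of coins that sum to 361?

Greedy: take as many of the largest coin as possible, then repeat with the remainder.
361 − 3×100→61 − 1×50→11 − 1×10→1 − 1×1→0
Total coins = 3 + 1 + 1 + 1 = 6

6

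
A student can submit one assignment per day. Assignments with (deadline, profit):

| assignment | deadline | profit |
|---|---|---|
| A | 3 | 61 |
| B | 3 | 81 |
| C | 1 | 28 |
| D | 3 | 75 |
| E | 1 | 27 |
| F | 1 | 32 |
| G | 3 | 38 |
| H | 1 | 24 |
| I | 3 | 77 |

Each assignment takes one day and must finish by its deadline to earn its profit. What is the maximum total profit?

233

Profit order: B=81 I=77 D=75 A=61 G=38 F=32 C=28 E=27 H=24
Assign: B→slot 3, I→slot 2, D→slot 1, A skipped, G skipped, F skipped, C skipped, E skipped, H skipped.
Slots: [1:D] [2:I] [3:B]
Profit = 75 + 77 + 81 = 233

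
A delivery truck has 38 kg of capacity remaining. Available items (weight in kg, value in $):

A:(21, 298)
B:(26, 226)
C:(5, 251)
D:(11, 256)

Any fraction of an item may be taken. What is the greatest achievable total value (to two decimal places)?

813.69

Ratios (sorted): C 50.20, D 23.27, A 14.19, B 8.69
take C (5 @ 251); take D (11 @ 256); take A (21 @ 298); take 1/26 of B → 8.69. Capacity used 38/38.
Total value = 813.69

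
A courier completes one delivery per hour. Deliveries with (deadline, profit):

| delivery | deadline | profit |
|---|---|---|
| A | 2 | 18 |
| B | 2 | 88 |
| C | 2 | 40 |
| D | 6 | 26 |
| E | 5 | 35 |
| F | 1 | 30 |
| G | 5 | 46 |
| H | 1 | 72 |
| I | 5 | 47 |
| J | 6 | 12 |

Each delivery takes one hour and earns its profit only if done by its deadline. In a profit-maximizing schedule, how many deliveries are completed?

6

Profit order: B=88 H=72 I=47 G=46 C=40 E=35 F=30 D=26 A=18 J=12
Assign: B→slot 2, H→slot 1, I→slot 5, G→slot 4, C skipped, E→slot 3, F skipped, D→slot 6, A skipped, J skipped.
Slots: [1:H] [2:B] [3:E] [4:G] [5:I] [6:D]
6 of 10 scheduled.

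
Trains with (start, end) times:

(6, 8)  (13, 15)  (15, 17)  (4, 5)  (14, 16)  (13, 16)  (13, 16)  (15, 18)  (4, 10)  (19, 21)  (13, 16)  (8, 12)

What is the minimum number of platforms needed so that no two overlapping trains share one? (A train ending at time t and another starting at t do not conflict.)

6

Events (time:±→running): 4:+→1 4:+→2 5:-→1 6:+→2 8:-→1 8:+→2 10:-→1 12:-→0 13:+→1 13:+→2 13:+→3 13:+→4 14:+→5 15:-→4 15:+→5 15:+→6 … peak 6.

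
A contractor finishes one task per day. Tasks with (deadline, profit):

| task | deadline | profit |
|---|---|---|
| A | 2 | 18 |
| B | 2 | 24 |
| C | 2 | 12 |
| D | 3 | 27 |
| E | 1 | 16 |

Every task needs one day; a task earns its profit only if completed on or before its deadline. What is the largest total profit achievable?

Profit order: D=27 B=24 A=18 E=16 C=12
Assign: D→slot 3, B→slot 2, A→slot 1, E skipped, C skipped.
Slots: [1:A] [2:B] [3:D]
Profit = 18 + 24 + 27 = 69

69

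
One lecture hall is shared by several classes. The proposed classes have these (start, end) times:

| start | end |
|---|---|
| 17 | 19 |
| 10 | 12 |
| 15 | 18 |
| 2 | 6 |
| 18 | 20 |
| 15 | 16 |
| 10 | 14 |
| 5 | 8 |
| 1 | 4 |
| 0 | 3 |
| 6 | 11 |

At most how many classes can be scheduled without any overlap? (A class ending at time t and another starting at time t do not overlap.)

5

Sorted by end: (0,3)  (1,4)  (2,6)  (5,8)  (6,11)  (10,12)  (10,14)  (15,16)  (15,18)  (17,19)  (18,20)
take (0,3); skip (2,6); take (5,8); skip (6,11); take (10,12); skip (10,14); take (15,16); skip (15,18); take (17,19).
Selected 5 classes.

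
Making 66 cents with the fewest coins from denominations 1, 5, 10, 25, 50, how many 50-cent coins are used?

1

Use the largest denomination that fits, subtract, and repeat.
66 = 1×50 + 1×10 + 1×5 + 1×1
Count of 50: 1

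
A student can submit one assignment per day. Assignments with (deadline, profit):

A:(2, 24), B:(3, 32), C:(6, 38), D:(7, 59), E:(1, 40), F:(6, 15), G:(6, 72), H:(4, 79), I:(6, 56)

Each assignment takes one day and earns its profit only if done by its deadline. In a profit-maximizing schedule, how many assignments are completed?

Take jobs in profit order; each goes to the latest open slot no later than its deadline.
By profit: H(d4,79), G(d6,72), D(d7,59), I(d6,56), E(d1,40), C(d6,38), B(d3,32), A(d2,24), F(d6,15)
H→slot 4; G→slot 6; D→slot 7; I→slot 5; E→slot 1; C→slot 3; B→slot 2; A skipped; F skipped.
7 of 9 scheduled.

7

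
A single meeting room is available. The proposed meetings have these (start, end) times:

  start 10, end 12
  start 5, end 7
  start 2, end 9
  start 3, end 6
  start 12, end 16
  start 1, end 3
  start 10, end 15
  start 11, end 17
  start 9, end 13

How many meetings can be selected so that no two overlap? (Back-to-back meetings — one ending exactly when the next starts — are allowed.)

4

Greedy by earliest finish: after sorting by end time, pick each interval compatible with the last pick.
By end time: (1,3), (3,6), (5,7), (2,9), (10,12), (9,13), (10,15), (12,16), (11,17).
Pick (1,3); next start ≥ 3 → (3,6); next start ≥ 6 → (10,12); next start ≥ 12 → (12,16).
Selected 4 meetings.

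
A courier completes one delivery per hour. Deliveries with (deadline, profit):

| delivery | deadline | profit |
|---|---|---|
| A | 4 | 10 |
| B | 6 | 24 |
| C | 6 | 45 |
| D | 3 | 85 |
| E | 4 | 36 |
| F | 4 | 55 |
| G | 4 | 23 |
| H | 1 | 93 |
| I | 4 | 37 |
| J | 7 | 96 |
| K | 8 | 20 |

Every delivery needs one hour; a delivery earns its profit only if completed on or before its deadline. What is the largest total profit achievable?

455

Sort by profit descending; place each in the latest free slot ≤ its deadline.
Profit order: J=96 H=93 D=85 F=55 C=45 I=37 E=36 B=24 G=23 K=20 A=10
Assign: J→slot 7, H→slot 1, D→slot 3, F→slot 4, C→slot 6, I→slot 2, E skipped, B→slot 5, G skipped, K→slot 8, A skipped.
Slots: [1:H] [2:I] [3:D] [4:F] [5:B] [6:C] [7:J] [8:K]
Profit = 93 + 37 + 85 + 55 + 24 + 45 + 96 + 20 = 455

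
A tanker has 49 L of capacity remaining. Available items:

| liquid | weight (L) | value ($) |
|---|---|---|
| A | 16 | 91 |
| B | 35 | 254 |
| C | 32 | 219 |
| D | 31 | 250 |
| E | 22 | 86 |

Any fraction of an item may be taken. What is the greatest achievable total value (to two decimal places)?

Sort by value per unit weight and fill in that order.
Order: D (250/31=8.06) > B (254/35=7.26) > C (219/32=6.84) > A (91/16=5.69) > E (86/22=3.91)
Fill: take D (31 @ 250) → take 18/35 of B → 130.63; 49/49 used.
Total value = 380.63

380.63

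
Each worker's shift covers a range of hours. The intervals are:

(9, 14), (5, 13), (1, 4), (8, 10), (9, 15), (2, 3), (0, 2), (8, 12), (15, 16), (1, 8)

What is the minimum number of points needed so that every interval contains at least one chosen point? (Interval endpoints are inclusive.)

By right end: [0,2]  [2,3]  [1,4]  [1,8]  [8,10]  [8,12]  [5,13]  [9,14]  [9,15]  [15,16]
[0,2] uncovered → point at 2; [8,10] uncovered → point at 10; [15,16] uncovered → point at 16.
Points: 2, 10, 16 (3 total).

3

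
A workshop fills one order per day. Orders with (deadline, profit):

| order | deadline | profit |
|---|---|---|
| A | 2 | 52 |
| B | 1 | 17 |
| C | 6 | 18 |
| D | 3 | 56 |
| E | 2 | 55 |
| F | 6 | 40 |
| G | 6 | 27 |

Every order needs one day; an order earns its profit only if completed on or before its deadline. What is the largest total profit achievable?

Profit order: D=56 E=55 A=52 F=40 G=27 C=18 B=17
Assign: D→slot 3, E→slot 2, A→slot 1, F→slot 6, G→slot 5, C→slot 4, B skipped.
Slots: [1:A] [2:E] [3:D] [4:C] [5:G] [6:F]
Profit = 52 + 55 + 56 + 18 + 27 + 40 = 248

248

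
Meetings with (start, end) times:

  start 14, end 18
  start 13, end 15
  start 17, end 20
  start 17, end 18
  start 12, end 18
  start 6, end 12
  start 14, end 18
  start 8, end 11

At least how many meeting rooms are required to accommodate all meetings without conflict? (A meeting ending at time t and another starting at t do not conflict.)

5

starts: [6, 8, 12, 13, 14, 14, 17, 17]
ends:   [11, 12, 15, 18, 18, 18, 18, 20]
s6→1 s8→2 e11→1 e12→0 s12→1 s13→2 s14→3 s14→4 e15→3 s17→4 s17→5  — peak 5.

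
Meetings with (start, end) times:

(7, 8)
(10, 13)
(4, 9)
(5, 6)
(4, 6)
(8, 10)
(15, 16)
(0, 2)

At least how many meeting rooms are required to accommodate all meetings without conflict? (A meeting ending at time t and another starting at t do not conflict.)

3

The answer is the maximum number of intervals overlapping at any instant.
starts: [0, 4, 4, 5, 7, 8, 10, 15]
ends:   [2, 6, 6, 8, 9, 10, 13, 16]
s0→1 e2→0 s4→1 s4→2 s5→3  — peak 3.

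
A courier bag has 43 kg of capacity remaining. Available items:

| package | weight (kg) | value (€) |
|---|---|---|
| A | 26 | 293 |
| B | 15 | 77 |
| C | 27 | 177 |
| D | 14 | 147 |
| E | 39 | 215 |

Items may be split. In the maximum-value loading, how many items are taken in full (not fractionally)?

Greedy by value/weight ratio, highest first.
Ratios (sorted): A 11.27, D 10.50, C 6.56, E 5.51, B 5.13
take A (26 @ 293); take D (14 @ 147); take 3/27 of C → 19.67. Capacity used 43/43.
2 item(s) taken whole; one partial (take 3/27 of C).

2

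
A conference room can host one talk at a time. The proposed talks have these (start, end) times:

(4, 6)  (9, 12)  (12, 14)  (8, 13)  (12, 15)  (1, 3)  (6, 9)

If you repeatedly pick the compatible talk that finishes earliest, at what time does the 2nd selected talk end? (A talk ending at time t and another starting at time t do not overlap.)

6

Sorted by end: (1,3)  (4,6)  (6,9)  (9,12)  (8,13)  (12,14)  (12,15)
take (1,3); take (4,6); take (6,9); take (9,12); take (12,14).
Selected: (1,3) (4,6) (6,9) (9,12) (12,14)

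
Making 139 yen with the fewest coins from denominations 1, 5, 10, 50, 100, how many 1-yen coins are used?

Greedy: take as many of the largest coin as possible, then repeat with the remainder.
139 = 1×100 + 3×10 + 1×5 + 4×1
Count of 1: 4

4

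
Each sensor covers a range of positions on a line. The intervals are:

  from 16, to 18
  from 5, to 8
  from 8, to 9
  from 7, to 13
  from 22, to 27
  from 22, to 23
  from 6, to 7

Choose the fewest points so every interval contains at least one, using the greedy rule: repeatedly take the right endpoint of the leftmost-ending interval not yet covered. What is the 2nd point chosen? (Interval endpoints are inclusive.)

Process intervals by earliest right end; each time one isn't hit yet, stab at its right endpoint.
By right end: [6,7]  [5,8]  [8,9]  [7,13]  [16,18]  [22,23]  [22,27]
[6,7] uncovered → point at 7; [8,9] uncovered → point at 9; [16,18] uncovered → point at 18; [22,23] uncovered → point at 23.
Points: 7, 9, 18, 23 (4 total).

9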